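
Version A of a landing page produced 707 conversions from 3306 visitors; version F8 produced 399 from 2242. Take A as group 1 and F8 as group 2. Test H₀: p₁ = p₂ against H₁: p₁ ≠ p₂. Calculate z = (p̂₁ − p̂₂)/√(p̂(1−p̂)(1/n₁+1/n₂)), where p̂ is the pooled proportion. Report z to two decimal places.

p̂₁ = 707/3306 = 0.21385, p̂₂ = 399/2242 = 0.17797.
Pooled p̂ = (707+399)/(3306+2242) = 1106/5548 = 0.19935.
SE = √(0.15961 × 0.000748511) = 0.01093.
z = (0.21385 − 0.17797)/0.01093 = 0.03588/0.01093 = 3.28.
p-value = 2·P(Z > 3.283) ≈ 0.0010.

z = 3.28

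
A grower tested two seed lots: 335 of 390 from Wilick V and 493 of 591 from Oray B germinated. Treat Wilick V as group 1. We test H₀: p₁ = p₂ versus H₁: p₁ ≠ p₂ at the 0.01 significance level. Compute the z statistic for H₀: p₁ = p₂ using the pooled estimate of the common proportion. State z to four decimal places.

p̂₁ = 335/390 ≈ 0.858974, p̂₂ = 493/591 ≈ 0.834179.
Pooled p̂ = (335+493)/(390+591) = 828/981 = 0.844037.
SE = √(0.131639 × 0.00425615) = 0.023670.
z = (0.858974 − 0.834179)/0.023670 = 0.024795/0.023670 = 1.0475.
Two-sided p-value ≈ 2·Φ(−1.048) = 0.2949; since p > α = 0.01, fail to reject H₀.

z = 1.0475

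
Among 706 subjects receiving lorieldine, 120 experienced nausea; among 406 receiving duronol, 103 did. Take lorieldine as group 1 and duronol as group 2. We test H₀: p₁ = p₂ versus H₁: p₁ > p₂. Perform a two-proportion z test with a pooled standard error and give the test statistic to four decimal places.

z = -3.3571

p̂₁ = 120/706 = 0.169972, p̂₂ = 103/406 = 0.253695.
Pooled p̂ = (120+103)/(706+406) = 223/1112 = 0.200540.
SE = √(p̂(1−p̂)(1/n₁+1/n₂)) = √(0.200540·0.799460·0.00387948) = √(0.000621972) = 0.024939.
z = (0.169972 − 0.253695)/0.024939 = -0.083723/0.024939 = -3.3571.
p-value = P(Z > -3.357) ≈ 0.9996.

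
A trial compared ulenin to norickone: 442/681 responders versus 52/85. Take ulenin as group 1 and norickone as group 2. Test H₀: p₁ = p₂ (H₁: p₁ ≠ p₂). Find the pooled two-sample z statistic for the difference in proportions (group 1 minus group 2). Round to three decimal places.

p̂₁ = 442/681 ≈ 0.64905, p̂₂ = 52/85 ≈ 0.61176.
Pooled p̂ = (442+52)/(681+85) = 494/766 = 0.64491.
SE = √(0.229001 × 0.0132331) = 0.05505.
z = (0.64905 − 0.61176)/0.05505 = 0.03729/0.05505 = 0.677.

z = 0.677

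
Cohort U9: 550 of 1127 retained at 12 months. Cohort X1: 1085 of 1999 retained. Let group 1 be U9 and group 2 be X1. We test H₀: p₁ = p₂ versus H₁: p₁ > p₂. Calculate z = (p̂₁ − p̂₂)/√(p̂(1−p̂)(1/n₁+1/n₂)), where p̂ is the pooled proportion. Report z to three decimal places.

z = -2.943

p̂₁ = 550/1127 ≈ 0.488021, p̂₂ = 1085/1999 ≈ 0.542771.
Pooled p̂ = (550+1085)/(1127+1999) = 1635/3126 = 0.523033.
SE = √(0.249469 × 0.00138756) = 0.018605.
z = (0.488021 − 0.542771)/0.018605 = -0.054750/0.018605 = -2.943.
p-value = P(Z > -2.943) ≈ 0.9984.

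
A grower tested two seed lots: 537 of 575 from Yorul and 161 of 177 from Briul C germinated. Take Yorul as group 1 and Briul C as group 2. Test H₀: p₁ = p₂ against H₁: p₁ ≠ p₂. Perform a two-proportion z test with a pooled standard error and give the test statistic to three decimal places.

p̂₁ = 537/575 = 0.933913, p̂₂ = 161/177 = 0.909605.
Pooled p̂ = (537+161)/(575+177) = 698/752 = 0.928191.
SE = √(p̂(1−p̂)(1/n₁+1/n₂)) = √(0.928191·0.071809·0.00738885) = √(0.000492482) = 0.022192.
z = (0.933913 − 0.909605)/0.022192 = 0.024308/0.022192 = 1.095.

z = 1.095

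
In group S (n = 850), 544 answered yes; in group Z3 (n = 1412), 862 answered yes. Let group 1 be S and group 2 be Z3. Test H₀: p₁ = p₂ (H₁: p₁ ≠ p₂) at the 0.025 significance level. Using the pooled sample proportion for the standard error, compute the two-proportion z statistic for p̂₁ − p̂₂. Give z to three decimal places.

z = 1.402

p̂₁ = 544/850 ≈ 0.64000, p̂₂ = 862/1412 ≈ 0.61048.
Pooled p̂ = (544+862)/(850+1412) = 1406/2262 = 0.62157.
SE = √(p̂(1−p̂)(1/n₁+1/n₂)) = √(0.62157·0.37843·0.00188469) = √(0.000443315) = 0.02106.
z = (0.64000 − 0.61048)/0.02106 = 0.02952/0.02106 = 1.402.
Two-sided p-value ≈ 2·Φ(−1.402) = 0.1609, so at α = 0.025 we fail to reject H₀.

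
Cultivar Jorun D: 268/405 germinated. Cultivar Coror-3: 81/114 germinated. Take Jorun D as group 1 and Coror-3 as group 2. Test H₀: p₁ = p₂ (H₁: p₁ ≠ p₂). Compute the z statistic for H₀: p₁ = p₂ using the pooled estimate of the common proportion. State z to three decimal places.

p̂₁ = 268/405 ≈ 0.66173, p̂₂ = 81/114 ≈ 0.71053.
Pooled p̂ = (268+81)/(405+114) = 349/519 = 0.67245.
SE = √(p̂(1−p̂)(1/n₁+1/n₂)) = √(0.67245·0.32755·0.0112411) = √(0.00247598) = 0.04976.
z = (0.66173 − 0.71053)/0.04976 = -0.04880/0.04976 = -0.981.

z = -0.981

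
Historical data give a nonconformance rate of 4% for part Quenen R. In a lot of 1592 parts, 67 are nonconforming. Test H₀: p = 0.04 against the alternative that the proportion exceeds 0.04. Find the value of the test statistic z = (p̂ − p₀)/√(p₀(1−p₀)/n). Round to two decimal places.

z = 0.42

p̂ = 67/1592 = 0.042085.
Standard error under H₀: √(0.04×0.96/1592) = 0.004911.
z = (0.042085 − 0.04)/0.004911 = 0.002085/0.004911 = 0.42.
p-value = P(Z > 0.425) ≈ 0.3356.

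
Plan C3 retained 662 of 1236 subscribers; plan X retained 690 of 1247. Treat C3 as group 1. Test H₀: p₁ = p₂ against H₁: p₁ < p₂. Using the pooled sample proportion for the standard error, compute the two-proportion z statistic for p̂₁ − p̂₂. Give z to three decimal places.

z = -0.887

p̂₁ = 662/1236 ≈ 0.53560, p̂₂ = 690/1247 ≈ 0.55333.
Pooled p̂ = (662+690)/(1236+1247) = 1352/2483 = 0.54450.
SE = √(0.24802 × 0.00161099) = 0.01999.
z = (0.53560 − 0.55333)/0.01999 = -0.01773/0.01999 = -0.887.
p-value = P(Z < -0.887) ≈ 0.1876.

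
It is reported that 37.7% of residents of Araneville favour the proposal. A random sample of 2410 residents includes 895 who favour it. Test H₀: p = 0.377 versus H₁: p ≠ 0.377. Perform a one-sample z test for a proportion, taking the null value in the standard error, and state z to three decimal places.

z = -0.570

p̂ = 895/2410 = 0.37137.
Standard error under H₀: √(0.377×0.623/2410) = 0.00987.
z = (0.37137 − 0.377)/0.00987 = -0.00563/0.00987 = -0.570.
Two-sided p-value ≈ 2·Φ(−0.570) = 0.5684.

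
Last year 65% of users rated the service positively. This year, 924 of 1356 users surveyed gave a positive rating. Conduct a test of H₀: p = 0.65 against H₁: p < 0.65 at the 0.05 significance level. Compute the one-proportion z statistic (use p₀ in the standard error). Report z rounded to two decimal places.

p̂ = 924/1356 ≈ 0.68142.
Under H₀, SE = √(0.65·0.35/1356) = √(0.000167773) = 0.01295.
z = (0.68142 − 0.65)/0.01295 = 0.03142/0.01295 = 2.43.
p-value = P(Z < 2.425) ≈ 0.9924; since p > α = 0.05, fail to reject H₀.

z = 2.43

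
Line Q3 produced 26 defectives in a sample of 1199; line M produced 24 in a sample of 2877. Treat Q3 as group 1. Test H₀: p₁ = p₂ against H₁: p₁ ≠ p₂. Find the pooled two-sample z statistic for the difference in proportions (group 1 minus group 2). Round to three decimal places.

p̂₁ = 26/1199 ≈ 0.021685, p̂₂ = 24/2877 ≈ 0.008342.
Pooled p̂ = (26+24)/(1199+2877) = 50/4076 = 0.012267.
SE = √(0.0121165 × 0.00118161) = 0.003784.
z = (0.021685 − 0.008342)/0.003784 = 0.013343/0.003784 = 3.526.
Two-sided p-value ≈ 2·Φ(−3.526) = 0.0004.

z = 3.526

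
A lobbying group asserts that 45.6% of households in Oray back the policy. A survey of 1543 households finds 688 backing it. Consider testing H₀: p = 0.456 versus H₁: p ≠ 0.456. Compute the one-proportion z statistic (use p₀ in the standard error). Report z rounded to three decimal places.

p̂ = 688/1543 ≈ 0.44588.
Under H₀, SE = √(0.456·0.544/1543) = √(0.000160767) = 0.01268.
z = (0.44588 − 0.456)/0.01268 = -0.01012/0.01268 = -0.798.

z = -0.798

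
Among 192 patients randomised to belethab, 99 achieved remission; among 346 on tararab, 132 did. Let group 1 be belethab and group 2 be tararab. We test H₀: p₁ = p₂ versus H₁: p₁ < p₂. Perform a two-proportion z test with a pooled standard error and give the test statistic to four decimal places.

z = 3.0110

p̂₁ = 99/192 ≈ 0.5156250, p̂₂ = 132/346 ≈ 0.3815029.
Pooled p̂ = (99+132)/(192+346) = 231/538 = 0.4293680.
SE = √(0.245011 × 0.00809851) = 0.0445446.
z = (0.5156250 − 0.3815029)/0.0445446 = 0.1341221/0.0445446 = 3.0110.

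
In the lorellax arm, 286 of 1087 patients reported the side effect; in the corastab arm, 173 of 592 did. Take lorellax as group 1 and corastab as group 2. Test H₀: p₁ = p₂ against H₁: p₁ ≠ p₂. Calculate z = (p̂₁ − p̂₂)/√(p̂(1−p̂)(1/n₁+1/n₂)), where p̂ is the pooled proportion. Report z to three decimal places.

p̂₁ = 286/1087 ≈ 0.26311, p̂₂ = 173/592 ≈ 0.29223.
Pooled p̂ = (286+173)/(1087+592) = 459/1679 = 0.27338.
SE = √(0.198642 × 0.00260915) = 0.02277.
z = (0.26311 − 0.29223)/0.02277 = -0.02912/0.02277 = -1.279.

z = -1.279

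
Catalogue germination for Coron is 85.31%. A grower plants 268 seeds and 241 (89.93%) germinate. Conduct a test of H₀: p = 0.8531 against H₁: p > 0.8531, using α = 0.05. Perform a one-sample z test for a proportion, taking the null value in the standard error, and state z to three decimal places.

p̂ = 241/268 = 0.899254.
Standard error under H₀: √(0.8531×0.1469/268) = 0.021624.
z = (0.899254 − 0.8531)/0.021624 = 0.046154/0.021624 = 2.134.
p-value = P(Z > 2.134) ≈ 0.0164. With α = 0.05, reject H₀.

z = 2.134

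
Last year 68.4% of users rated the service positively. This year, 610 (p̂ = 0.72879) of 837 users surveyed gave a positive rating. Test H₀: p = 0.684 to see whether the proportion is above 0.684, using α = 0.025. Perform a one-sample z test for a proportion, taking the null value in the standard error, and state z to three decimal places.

z = 2.787

p̂ = 610/837 ≈ 0.72879.
Standard error under H₀: √(0.684×0.316/837) = 0.01607.
z = (0.72879 − 0.684)/0.01607 = 0.04479/0.01607 = 2.787.
p-value = P(Z > 2.787) ≈ 0.0027; since p < α = 0.025, reject H₀.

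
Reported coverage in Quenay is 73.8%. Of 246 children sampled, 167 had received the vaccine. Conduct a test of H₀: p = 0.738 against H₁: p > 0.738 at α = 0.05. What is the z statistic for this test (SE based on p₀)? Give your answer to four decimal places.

p̂ = 167/246 ≈ 0.678862.
Under H₀, SE = √(0.738·0.262/246) = √(0.000786) = 0.028036.
z = (0.678862 − 0.738)/0.028036 = -0.059138/0.028036 = -2.1094.
p-value = P(Z > -2.109) ≈ 0.9825; since p > α = 0.05, fail to reject H₀.

z = -2.1094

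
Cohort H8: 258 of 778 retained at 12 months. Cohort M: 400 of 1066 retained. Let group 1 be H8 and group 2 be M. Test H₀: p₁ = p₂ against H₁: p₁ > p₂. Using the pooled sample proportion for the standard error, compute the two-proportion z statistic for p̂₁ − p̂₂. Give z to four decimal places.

z = -1.9308

p̂₁ = 258/778 ≈ 0.331620, p̂₂ = 400/1066 ≈ 0.375235.
Pooled p̂ = (258+400)/(778+1066) = 658/1844 = 0.356833.
SE = √(0.229503 × 0.00222343) = 0.022589.
z = (0.331620 − 0.375235)/0.022589 = -0.043615/0.022589 = -1.9308.
p-value = P(Z > -1.931) ≈ 0.9732.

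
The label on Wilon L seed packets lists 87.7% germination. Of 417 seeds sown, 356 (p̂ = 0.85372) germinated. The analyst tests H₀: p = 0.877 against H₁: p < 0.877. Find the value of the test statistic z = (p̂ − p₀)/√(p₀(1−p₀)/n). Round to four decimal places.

p̂ = 356/417 ≈ 0.853717.
Standard error under H₀: √(0.877×0.123/417) = 0.016084.
z = (0.853717 − 0.877)/0.016084 = -0.023283/0.016084 = -1.4476.

z = -1.4476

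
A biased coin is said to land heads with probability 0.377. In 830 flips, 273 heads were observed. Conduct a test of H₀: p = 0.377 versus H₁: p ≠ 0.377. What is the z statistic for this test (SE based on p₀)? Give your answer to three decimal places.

z = -2.858

p̂ = 273/830 ≈ 0.328916.
Standard error under H₀: √(0.377×0.623/830) = 0.016822.
z = (0.328916 − 0.377)/0.016822 = -0.048084/0.016822 = -2.858.
Two-sided p-value ≈ 2·Φ(−2.858) = 0.0043.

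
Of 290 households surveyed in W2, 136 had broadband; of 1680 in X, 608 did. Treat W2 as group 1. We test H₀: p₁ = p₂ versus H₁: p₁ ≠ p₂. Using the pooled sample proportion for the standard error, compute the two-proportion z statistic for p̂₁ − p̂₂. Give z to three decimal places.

p̂₁ = 136/290 ≈ 0.46897, p̂₂ = 608/1680 ≈ 0.36190.
Pooled p̂ = (136+608)/(290+1680) = 744/1970 = 0.37766.
SE = √(0.235034 × 0.00404351) = 0.03083.
z = (0.46897 − 0.36190)/0.03083 = 0.10707/0.03083 = 3.473.

z = 3.473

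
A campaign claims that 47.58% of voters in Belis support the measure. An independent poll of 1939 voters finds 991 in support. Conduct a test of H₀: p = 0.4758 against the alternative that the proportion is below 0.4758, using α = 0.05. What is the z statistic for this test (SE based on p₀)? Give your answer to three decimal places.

z = 3.111

p̂ = 991/1939 ≈ 0.511088.
SE = √(p₀(1−p₀)/n) = √(0.24941/1939) = 0.011342.
z = (0.511088 − 0.4758)/0.011342 = 0.035288/0.011342 = 3.111.
p-value = P(Z < 3.111) ≈ 0.9991, so at α = 0.05 we fail to reject H₀.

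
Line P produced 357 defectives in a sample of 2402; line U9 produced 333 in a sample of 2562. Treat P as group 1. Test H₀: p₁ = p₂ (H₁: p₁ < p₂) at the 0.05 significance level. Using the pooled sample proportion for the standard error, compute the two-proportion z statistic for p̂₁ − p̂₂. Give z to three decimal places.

z = 1.898

p̂₁ = 357/2402 ≈ 0.148626, p̂₂ = 333/2562 ≈ 0.129977.
Pooled p̂ = (357+333)/(2402+2562) = 690/4964 = 0.139001.
SE = √(p̂(1−p̂)(1/n₁+1/n₂)) = √(0.139001·0.860999·0.00080664) = √(9.65383e-05) = 0.009825.
z = (0.148626 − 0.129977)/0.009825 = 0.018649/0.009825 = 1.898.
p-value = P(Z < 1.898) ≈ 0.9712. With α = 0.05, fail to reject H₀.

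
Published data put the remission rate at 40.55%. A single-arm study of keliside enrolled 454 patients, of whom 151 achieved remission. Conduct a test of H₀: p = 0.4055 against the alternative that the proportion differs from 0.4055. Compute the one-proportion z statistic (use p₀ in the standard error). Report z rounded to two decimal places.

p̂ = 151/454 = 0.33260.
Standard error under H₀: √(0.4055×0.5945/454) = 0.02304.
z = (0.33260 − 0.4055)/0.02304 = -0.07290/0.02304 = -3.16.
p-value = 2·P(Z > 3.164) ≈ 0.0016.

z = -3.16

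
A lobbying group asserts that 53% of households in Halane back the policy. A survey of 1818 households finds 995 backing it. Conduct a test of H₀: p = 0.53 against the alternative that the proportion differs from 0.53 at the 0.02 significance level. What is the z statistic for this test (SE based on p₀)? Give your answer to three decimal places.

p̂ = 995/1818 = 0.547305.
Standard error under H₀: √(0.53×0.47/1818) = 0.011705.
z = (0.547305 − 0.53)/0.011705 = 0.017305/0.011705 = 1.478.
Two-sided p-value ≈ 2·Φ(−1.478) = 0.1393, so at α = 0.02 we fail to reject H₀.

z = 1.478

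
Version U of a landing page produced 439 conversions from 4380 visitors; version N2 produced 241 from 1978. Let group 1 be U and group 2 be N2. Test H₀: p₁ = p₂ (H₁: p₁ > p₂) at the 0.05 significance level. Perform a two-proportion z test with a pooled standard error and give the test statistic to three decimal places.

z = -2.581

p̂₁ = 439/4380 ≈ 0.100228, p̂₂ = 241/1978 ≈ 0.121840.
Pooled p̂ = (439+241)/(4380+1978) = 680/6358 = 0.106952.
SE = √(p̂(1−p̂)(1/n₁+1/n₂)) = √(0.106952·0.893048·0.000733872) = √(7.00944e-05) = 0.008372.
z = (0.100228 − 0.121840)/0.008372 = -0.021612/0.008372 = -2.581.
p-value = P(Z > -2.581) ≈ 0.9951; since p > α = 0.05, fail to reject H₀.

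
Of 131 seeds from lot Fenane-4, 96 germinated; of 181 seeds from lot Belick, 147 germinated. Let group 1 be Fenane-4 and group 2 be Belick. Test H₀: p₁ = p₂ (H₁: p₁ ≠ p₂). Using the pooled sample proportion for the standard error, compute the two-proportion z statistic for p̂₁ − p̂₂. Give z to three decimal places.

z = -1.666

p̂₁ = 96/131 ≈ 0.73282, p̂₂ = 147/181 ≈ 0.81215.
Pooled p̂ = (96+147)/(131+181) = 243/312 = 0.77885.
SE = √(p̂(1−p̂)(1/n₁+1/n₂)) = √(0.77885·0.22115·0.0131584) = √(0.00226647) = 0.04761.
z = (0.73282 − 0.81215)/0.04761 = -0.07933/0.04761 = -1.666.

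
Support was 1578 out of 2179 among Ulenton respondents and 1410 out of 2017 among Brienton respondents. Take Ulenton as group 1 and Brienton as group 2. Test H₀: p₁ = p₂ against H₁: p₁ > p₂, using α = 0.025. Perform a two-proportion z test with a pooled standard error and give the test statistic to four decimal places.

p̂₁ = 1578/2179 = 0.724185, p̂₂ = 1410/2017 = 0.699058.
Pooled p̂ = (1578+1410)/(2179+2017) = 2988/4196 = 0.712107.
SE = √(0.205011 × 0.000954712) = 0.013990.
z = (0.724185 − 0.699058)/0.013990 = 0.025127/0.013990 = 1.7961.
p-value = P(Z > 1.796) ≈ 0.0362; since p > α = 0.025, fail to reject H₀.

z = 1.7961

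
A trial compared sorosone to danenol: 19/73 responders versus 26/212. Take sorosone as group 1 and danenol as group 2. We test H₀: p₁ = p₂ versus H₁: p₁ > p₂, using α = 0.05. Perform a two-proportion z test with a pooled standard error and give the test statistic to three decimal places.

p̂₁ = 19/73 ≈ 0.260274, p̂₂ = 26/212 ≈ 0.122642.
Pooled p̂ = (19+26)/(73+212) = 45/285 = 0.157895.
SE = √(0.132964 × 0.0184156) = 0.049483.
z = (0.260274 − 0.122642)/0.049483 = 0.137632/0.049483 = 2.781.
p-value = P(Z > 2.781) ≈ 0.0027; since p < α = 0.05, reject H₀.

z = 2.781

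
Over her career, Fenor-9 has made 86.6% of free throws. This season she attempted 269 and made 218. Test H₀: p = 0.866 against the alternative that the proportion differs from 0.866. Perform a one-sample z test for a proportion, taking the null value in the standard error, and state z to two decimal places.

z = -2.68

p̂ = 218/269 = 0.81041.
SE = √(p₀(1−p₀)/n) = √(0.11604/269) = 0.02077.
z = (0.81041 − 0.866)/0.02077 = -0.05559/0.02077 = -2.68.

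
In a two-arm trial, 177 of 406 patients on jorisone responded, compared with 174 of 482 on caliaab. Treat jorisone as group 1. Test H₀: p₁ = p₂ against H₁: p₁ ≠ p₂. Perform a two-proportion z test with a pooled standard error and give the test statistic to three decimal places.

p̂₁ = 177/406 ≈ 0.43596, p̂₂ = 174/482 ≈ 0.36100.
Pooled p̂ = (177+174)/(406+482) = 351/888 = 0.39527.
SE = √(p̂(1−p̂)(1/n₁+1/n₂)) = √(0.39527·0.60473·0.00453774) = √(0.00108466) = 0.03293.
z = (0.43596 − 0.36100)/0.03293 = 0.07496/0.03293 = 2.276.

z = 2.276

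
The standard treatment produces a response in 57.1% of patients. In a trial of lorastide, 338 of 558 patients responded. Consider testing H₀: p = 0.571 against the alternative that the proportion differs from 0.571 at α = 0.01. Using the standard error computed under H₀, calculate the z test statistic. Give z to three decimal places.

z = 1.658

p̂ = 338/558 ≈ 0.60573.
Standard error under H₀: √(0.571×0.429/558) = 0.02095.
z = (0.60573 − 0.571)/0.02095 = 0.03473/0.02095 = 1.658.
Two-sided p-value ≈ 2·Φ(−1.658) = 0.0974, so at α = 0.01 we fail to reject H₀.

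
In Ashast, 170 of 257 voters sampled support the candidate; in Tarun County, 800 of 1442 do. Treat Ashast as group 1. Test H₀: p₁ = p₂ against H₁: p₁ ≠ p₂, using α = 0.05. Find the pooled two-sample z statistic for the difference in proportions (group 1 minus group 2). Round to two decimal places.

z = 3.18

p̂₁ = 170/257 = 0.66148, p̂₂ = 800/1442 = 0.55479.
Pooled p̂ = (170+800)/(257+1442) = 970/1699 = 0.57092.
SE = √(0.24497 × 0.00458453) = 0.03351.
z = (0.66148 − 0.55479)/0.03351 = 0.10669/0.03351 = 3.18.
p-value = 2·P(Z > 3.184) ≈ 0.0015. With α = 0.05, reject H₀.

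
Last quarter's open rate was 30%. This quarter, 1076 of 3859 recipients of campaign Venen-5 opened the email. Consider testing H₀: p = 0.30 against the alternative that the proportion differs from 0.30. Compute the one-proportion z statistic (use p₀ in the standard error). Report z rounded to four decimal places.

p̂ = 1076/3859 ≈ 0.27882871.
Under H₀, SE = √(0.3·0.7/3859) = √(5.44182e-05) = 0.00737687.
z = (0.27882871 − 0.3)/0.00737687 = -0.02117129/0.00737687 = -2.8700.

z = -2.8700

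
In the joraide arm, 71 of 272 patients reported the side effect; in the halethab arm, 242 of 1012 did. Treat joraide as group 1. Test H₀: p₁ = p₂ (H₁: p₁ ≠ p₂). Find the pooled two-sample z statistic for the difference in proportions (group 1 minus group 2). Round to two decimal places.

z = 0.75

p̂₁ = 71/272 = 0.2610, p̂₂ = 242/1012 = 0.2391.
Pooled p̂ = (71+242)/(272+1012) = 313/1284 = 0.2438.
SE = √(p̂(1−p̂)(1/n₁+1/n₂)) = √(0.2438·0.7562·0.00466461) = √(0.000859902) = 0.0293.
z = (0.2610 − 0.2391)/0.0293 = 0.0219/0.0293 = 0.75.
p-value = 2·P(Z > 0.747) ≈ 0.4552.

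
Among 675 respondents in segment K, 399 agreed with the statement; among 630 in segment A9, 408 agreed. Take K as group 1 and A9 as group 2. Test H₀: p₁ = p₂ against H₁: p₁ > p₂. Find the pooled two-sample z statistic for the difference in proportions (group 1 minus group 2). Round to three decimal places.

p̂₁ = 399/675 = 0.59111, p̂₂ = 408/630 = 0.64762.
Pooled p̂ = (399+408)/(675+630) = 807/1305 = 0.61839.
SE = √(p̂(1−p̂)(1/n₁+1/n₂)) = √(0.61839·0.38161·0.00306878) = √(0.000724183) = 0.02691.
z = (0.59111 − 0.64762)/0.02691 = -0.05651/0.02691 = -2.100.

z = -2.100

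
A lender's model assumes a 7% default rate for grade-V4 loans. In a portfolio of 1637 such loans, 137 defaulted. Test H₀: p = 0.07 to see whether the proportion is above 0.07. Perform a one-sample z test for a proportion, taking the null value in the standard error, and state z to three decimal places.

z = 2.171

p̂ = 137/1637 ≈ 0.083690.
Under H₀, SE = √(0.07·0.93/1637) = √(3.97679e-05) = 0.006306.
z = (0.083690 − 0.07)/0.006306 = 0.013690/0.006306 = 2.171.
p-value = P(Z > 2.171) ≈ 0.0150.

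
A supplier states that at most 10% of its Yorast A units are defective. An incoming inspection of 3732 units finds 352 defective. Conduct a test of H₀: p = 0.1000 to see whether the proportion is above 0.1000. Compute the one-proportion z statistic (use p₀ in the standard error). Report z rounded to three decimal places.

p̂ = 352/3732 = 0.09432.
Standard error under H₀: √(0.1×0.9/3732) = 0.00491.
z = (0.09432 − 0.1)/0.00491 = -0.00568/0.00491 = -1.157.

z = -1.157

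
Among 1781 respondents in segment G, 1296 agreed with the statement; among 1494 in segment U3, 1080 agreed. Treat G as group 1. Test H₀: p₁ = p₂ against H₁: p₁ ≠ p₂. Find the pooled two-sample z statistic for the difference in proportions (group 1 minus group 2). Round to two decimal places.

p̂₁ = 1296/1781 ≈ 0.7277, p̂₂ = 1080/1494 ≈ 0.7229.
Pooled p̂ = (1296+1080)/(1781+1494) = 2376/3275 = 0.7255.
SE = √(0.199151 × 0.00123083) = 0.0157.
z = (0.7277 − 0.7229)/0.0157 = 0.0048/0.0157 = 0.31.

z = 0.31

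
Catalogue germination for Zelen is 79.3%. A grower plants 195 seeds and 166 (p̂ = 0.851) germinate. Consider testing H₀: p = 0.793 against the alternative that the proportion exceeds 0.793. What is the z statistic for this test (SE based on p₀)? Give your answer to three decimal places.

p̂ = 166/195 ≈ 0.85128.
SE = √(p₀(1−p₀)/n) = √(0.16415/195) = 0.02901.
z = (0.85128 − 0.793)/0.02901 = 0.05828/0.02901 = 2.009.
p-value = P(Z > 2.009) ≈ 0.0223.

z = 2.009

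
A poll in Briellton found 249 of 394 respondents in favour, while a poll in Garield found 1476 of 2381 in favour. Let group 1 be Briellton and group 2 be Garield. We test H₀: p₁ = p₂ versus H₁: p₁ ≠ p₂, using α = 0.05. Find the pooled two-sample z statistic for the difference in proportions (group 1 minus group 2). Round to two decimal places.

z = 0.46

p̂₁ = 249/394 ≈ 0.6320, p̂₂ = 1476/2381 ≈ 0.6199.
Pooled p̂ = (249+1476)/(394+2381) = 1725/2775 = 0.6216.
SE = √(0.235208 × 0.00295806) = 0.0264.
z = (0.6320 − 0.6199)/0.0264 = 0.0121/0.0264 = 0.46.
Two-sided p-value ≈ 2·Φ(−0.458) = 0.6472. With α = 0.05, fail to reject H₀.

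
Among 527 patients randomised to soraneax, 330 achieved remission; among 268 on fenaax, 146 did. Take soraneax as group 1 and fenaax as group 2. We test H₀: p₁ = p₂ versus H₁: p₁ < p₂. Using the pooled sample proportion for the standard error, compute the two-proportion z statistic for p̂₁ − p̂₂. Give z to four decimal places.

p̂₁ = 330/527 ≈ 0.626186, p̂₂ = 146/268 ≈ 0.544776.
Pooled p̂ = (330+146)/(527+268) = 476/795 = 0.598742.
SE = √(0.24025 × 0.00562888) = 0.036774.
z = (0.626186 − 0.544776)/0.036774 = 0.081410/0.036774 = 2.2138.

z = 2.2138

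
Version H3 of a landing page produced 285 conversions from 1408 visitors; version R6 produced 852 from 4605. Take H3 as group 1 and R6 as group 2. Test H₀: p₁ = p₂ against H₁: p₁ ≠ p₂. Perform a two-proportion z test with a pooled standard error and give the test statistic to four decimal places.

z = 1.4590

p̂₁ = 285/1408 ≈ 0.202415, p̂₂ = 852/4605 ≈ 0.185016.
Pooled p̂ = (285+852)/(1408+4605) = 1137/6013 = 0.189090.
SE = √(p̂(1−p̂)(1/n₁+1/n₂)) = √(0.189090·0.810910·0.000927383) = √(0.0001422) = 0.011925.
z = (0.202415 − 0.185016)/0.011925 = 0.017399/0.011925 = 1.4590.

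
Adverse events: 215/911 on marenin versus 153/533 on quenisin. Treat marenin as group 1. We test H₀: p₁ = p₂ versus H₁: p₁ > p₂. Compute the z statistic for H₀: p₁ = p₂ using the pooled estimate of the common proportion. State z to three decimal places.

z = -2.148

p̂₁ = 215/911 = 0.236004, p̂₂ = 153/533 = 0.287054.
Pooled p̂ = (215+153)/(911+533) = 368/1444 = 0.254848.
SE = √(0.1899 × 0.00297387) = 0.023764.
z = (0.236004 − 0.287054)/0.023764 = -0.051050/0.023764 = -2.148.
p-value = P(Z > -2.148) ≈ 0.9842.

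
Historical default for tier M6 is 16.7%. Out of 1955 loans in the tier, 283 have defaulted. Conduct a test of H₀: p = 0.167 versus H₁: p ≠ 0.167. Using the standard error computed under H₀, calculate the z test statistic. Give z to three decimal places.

z = -2.637

p̂ = 283/1955 ≈ 0.144757.
Under H₀, SE = √(0.167·0.833/1955) = √(7.11565e-05) = 0.008435.
z = (0.144757 − 0.167)/0.008435 = -0.022243/0.008435 = -2.637.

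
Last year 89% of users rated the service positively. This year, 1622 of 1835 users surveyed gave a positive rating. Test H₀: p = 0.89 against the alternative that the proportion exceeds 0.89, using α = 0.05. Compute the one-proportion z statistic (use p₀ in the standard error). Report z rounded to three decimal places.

z = -0.832

p̂ = 1622/1835 ≈ 0.883924.
Standard error under H₀: √(0.89×0.11/1835) = 0.007304.
z = (0.883924 − 0.89)/0.007304 = -0.006076/0.007304 = -0.832.
p-value = P(Z > -0.832) ≈ 0.7973. With α = 0.05, fail to reject H₀.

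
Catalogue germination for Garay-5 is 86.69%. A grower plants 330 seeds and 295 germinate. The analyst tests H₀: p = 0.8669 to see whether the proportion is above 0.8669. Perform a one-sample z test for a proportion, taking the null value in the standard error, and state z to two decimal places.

z = 1.45

p̂ = 295/330 = 0.89394.
Standard error under H₀: √(0.8669×0.1331/330) = 0.01870.
z = (0.89394 − 0.8669)/0.01870 = 0.02704/0.01870 = 1.45.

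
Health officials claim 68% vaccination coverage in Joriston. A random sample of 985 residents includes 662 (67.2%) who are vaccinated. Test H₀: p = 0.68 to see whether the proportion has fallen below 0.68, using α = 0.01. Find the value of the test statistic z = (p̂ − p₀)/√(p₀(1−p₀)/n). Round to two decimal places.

z = -0.53

p̂ = 662/985 ≈ 0.6721.
Under H₀, SE = √(0.68·0.32/985) = √(0.000220914) = 0.0149.
z = (0.6721 − 0.68)/0.0149 = -0.0079/0.0149 = -0.53.
p-value = P(Z < -0.533) ≈ 0.2971. With α = 0.01, fail to reject H₀.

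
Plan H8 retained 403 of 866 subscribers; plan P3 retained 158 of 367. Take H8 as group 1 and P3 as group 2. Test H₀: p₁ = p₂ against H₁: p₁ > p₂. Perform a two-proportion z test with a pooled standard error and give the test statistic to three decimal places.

z = 1.123

p̂₁ = 403/866 = 0.46536, p̂₂ = 158/367 = 0.43052.
Pooled p̂ = (403+158)/(866+367) = 561/1233 = 0.45499.
SE = √(0.247974 × 0.00387953) = 0.03102.
z = (0.46536 − 0.43052)/0.03102 = 0.03484/0.03102 = 1.123.
p-value = P(Z > 1.123) ≈ 0.1307.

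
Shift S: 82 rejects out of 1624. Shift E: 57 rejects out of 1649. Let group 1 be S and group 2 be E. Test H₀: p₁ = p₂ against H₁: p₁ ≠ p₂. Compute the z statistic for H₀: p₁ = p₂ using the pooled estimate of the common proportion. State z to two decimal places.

z = 2.26

p̂₁ = 82/1624 ≈ 0.05049, p̂₂ = 57/1649 ≈ 0.03457.
Pooled p̂ = (82+57)/(1624+1649) = 139/3273 = 0.04247.
SE = √(p̂(1−p̂)(1/n₁+1/n₂)) = √(0.04247·0.95753·0.00122219) = √(4.97005e-05) = 0.00705.
z = (0.05049 − 0.03457)/0.00705 = 0.01592/0.00705 = 2.26.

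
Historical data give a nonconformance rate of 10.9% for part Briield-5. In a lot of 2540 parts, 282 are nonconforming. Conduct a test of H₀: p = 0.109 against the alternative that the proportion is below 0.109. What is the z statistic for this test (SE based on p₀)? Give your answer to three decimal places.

p̂ = 282/2540 ≈ 0.11102.
SE = √(p₀(1−p₀)/n) = √(0.097119/2540) = 0.00618.
z = (0.11102 − 0.109)/0.00618 = 0.00202/0.00618 = 0.327.
p-value = P(Z < 0.327) ≈ 0.6283.

z = 0.327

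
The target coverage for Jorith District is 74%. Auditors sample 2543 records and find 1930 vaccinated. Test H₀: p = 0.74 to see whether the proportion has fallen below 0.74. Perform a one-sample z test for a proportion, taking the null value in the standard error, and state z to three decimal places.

z = 2.178

p̂ = 1930/2543 ≈ 0.75895.
Under H₀, SE = √(0.74·0.26/2543) = √(7.56587e-05) = 0.00870.
z = (0.75895 − 0.74)/0.00870 = 0.01895/0.00870 = 2.178.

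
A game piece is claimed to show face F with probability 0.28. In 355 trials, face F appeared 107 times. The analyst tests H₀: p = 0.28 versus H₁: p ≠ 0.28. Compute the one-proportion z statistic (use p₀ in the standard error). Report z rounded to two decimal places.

z = 0.90

p̂ = 107/355 ≈ 0.3014.
Standard error under H₀: √(0.28×0.72/355) = 0.0238.
z = (0.3014 − 0.28)/0.0238 = 0.0214/0.0238 = 0.90.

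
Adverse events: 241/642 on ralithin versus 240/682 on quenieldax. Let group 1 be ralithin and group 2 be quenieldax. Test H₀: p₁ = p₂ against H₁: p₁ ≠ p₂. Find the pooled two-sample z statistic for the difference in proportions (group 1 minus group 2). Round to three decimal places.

p̂₁ = 241/642 ≈ 0.37539, p̂₂ = 240/682 ≈ 0.35191.
Pooled p̂ = (241+240)/(642+682) = 481/1324 = 0.36329.
SE = √(0.231311 × 0.00302391) = 0.02645.
z = (0.37539 − 0.35191)/0.02645 = 0.02348/0.02645 = 0.888.

z = 0.888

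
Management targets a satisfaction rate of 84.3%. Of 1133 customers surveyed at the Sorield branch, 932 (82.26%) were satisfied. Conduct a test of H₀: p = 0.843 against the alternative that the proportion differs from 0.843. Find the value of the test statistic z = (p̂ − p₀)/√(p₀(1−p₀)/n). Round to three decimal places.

p̂ = 932/1133 = 0.82259.
SE = √(p₀(1−p₀)/n) = √(0.13235/1133) = 0.01081.
z = (0.82259 − 0.843)/0.01081 = -0.02041/0.01081 = -1.888.
Two-sided p-value ≈ 2·Φ(−1.888) = 0.0590.

z = -1.888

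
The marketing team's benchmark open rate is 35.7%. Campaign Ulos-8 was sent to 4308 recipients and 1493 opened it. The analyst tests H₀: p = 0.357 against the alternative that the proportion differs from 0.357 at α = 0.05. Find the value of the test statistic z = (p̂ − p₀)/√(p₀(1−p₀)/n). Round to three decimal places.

p̂ = 1493/4308 ≈ 0.34656.
Standard error under H₀: √(0.357×0.643/4308) = 0.00730.
z = (0.34656 − 0.357)/0.00730 = -0.01044/0.00730 = -1.430.
Two-sided p-value ≈ 2·Φ(−1.430) = 0.1528; since p > α = 0.05, fail to reject H₀.

z = -1.430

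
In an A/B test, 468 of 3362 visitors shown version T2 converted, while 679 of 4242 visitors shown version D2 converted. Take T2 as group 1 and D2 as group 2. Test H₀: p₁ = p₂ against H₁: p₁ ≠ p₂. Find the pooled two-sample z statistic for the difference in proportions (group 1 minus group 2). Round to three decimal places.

p̂₁ = 468/3362 = 0.139203, p̂₂ = 679/4242 = 0.160066.
Pooled p̂ = (468+679)/(3362+4242) = 1147/7604 = 0.150842.
SE = √(p̂(1−p̂)(1/n₁+1/n₂)) = √(0.150842·0.849158·0.00053318) = √(6.82942e-05) = 0.008264.
z = (0.139203 − 0.160066)/0.008264 = -0.020863/0.008264 = -2.525.

z = -2.525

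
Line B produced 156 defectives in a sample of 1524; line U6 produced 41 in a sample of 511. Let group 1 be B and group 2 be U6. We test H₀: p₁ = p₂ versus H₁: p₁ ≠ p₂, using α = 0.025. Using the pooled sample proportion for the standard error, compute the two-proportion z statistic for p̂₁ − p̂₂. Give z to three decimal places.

p̂₁ = 156/1524 ≈ 0.10236, p̂₂ = 41/511 ≈ 0.08023.
Pooled p̂ = (156+41)/(1524+511) = 197/2035 = 0.09681.
SE = √(p̂(1−p̂)(1/n₁+1/n₂)) = √(0.09681·0.90319·0.00261312) = √(0.000228476) = 0.01512.
z = (0.10236 − 0.08023)/0.01512 = 0.02213/0.01512 = 1.464.
Two-sided p-value ≈ 2·Φ(−1.464) = 0.1432; since p > α = 0.025, fail to reject H₀.

z = 1.464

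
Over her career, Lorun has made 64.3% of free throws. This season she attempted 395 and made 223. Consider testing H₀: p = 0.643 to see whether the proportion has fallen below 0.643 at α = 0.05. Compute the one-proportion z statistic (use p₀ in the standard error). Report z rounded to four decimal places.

p̂ = 223/395 ≈ 0.564557.
Standard error under H₀: √(0.643×0.357/395) = 0.024107.
z = (0.564557 − 0.643)/0.024107 = -0.078443/0.024107 = -3.2540.
p-value = P(Z < -3.254) ≈ 0.0006, so at α = 0.05 we reject H₀.

z = -3.2540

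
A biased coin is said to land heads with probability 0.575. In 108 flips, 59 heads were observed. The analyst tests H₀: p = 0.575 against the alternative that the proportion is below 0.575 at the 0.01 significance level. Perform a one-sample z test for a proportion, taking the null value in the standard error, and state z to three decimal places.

p̂ = 59/108 ≈ 0.54630.
Under H₀, SE = √(0.575·0.425/108) = √(0.00226273) = 0.04757.
z = (0.54630 − 0.575)/0.04757 = -0.02870/0.04757 = -0.603.
p-value = P(Z < -0.603) ≈ 0.2731, so at α = 0.01 we fail to reject H₀.

z = -0.603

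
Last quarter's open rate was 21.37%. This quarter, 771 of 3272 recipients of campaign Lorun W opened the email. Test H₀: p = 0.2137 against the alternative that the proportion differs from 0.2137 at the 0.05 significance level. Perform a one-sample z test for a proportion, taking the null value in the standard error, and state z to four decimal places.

p̂ = 771/3272 = 0.2356357.
SE = √(p₀(1−p₀)/n) = √(0.16803/3272) = 0.0071662.
z = (0.2356357 − 0.2137)/0.0071662 = 0.0219357/0.0071662 = 3.0610.
Two-sided p-value ≈ 2·Φ(−3.061) = 0.0022; since p < α = 0.05, reject H₀.

z = 3.0610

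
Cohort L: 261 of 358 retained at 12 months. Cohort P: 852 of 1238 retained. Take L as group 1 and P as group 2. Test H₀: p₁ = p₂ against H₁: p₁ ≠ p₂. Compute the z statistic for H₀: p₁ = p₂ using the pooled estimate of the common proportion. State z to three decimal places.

z = 1.482

p̂₁ = 261/358 ≈ 0.729050, p̂₂ = 852/1238 ≈ 0.688207.
Pooled p̂ = (261+852)/(358+1238) = 1113/1596 = 0.697368.
SE = √(p̂(1−p̂)(1/n₁+1/n₂)) = √(0.697368·0.302632·0.00360105) = √(0.000759986) = 0.027568.
z = (0.729050 − 0.688207)/0.027568 = 0.040843/0.027568 = 1.482.
p-value = 2·P(Z > 1.482) ≈ 0.1385.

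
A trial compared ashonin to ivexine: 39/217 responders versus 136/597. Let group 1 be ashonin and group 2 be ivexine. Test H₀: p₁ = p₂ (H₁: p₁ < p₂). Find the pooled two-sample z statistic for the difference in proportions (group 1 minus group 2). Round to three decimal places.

p̂₁ = 39/217 = 0.17972, p̂₂ = 136/597 = 0.22781.
Pooled p̂ = (39+136)/(217+597) = 175/814 = 0.21499.
SE = √(0.168768 × 0.00628334) = 0.03256.
z = (0.17972 − 0.22781)/0.03256 = -0.04809/0.03256 = -1.477.
p-value = P(Z < -1.477) ≈ 0.0699.

z = -1.477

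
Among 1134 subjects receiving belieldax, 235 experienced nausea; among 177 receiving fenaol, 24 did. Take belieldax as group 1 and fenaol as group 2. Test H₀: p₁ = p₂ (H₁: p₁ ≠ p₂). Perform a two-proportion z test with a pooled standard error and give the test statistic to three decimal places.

p̂₁ = 235/1134 = 0.20723, p̂₂ = 24/177 = 0.13559.
Pooled p̂ = (235+24)/(1134+177) = 259/1311 = 0.19756.
SE = √(0.15853 × 0.00653155) = 0.03218.
z = (0.20723 − 0.13559)/0.03218 = 0.07164/0.03218 = 2.226.
p-value = 2·P(Z > 2.226) ≈ 0.0260.

z = 2.226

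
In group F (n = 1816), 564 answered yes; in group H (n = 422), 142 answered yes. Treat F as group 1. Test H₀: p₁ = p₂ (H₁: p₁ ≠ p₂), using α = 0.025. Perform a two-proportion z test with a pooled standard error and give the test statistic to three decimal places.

z = -1.032

p̂₁ = 564/1816 ≈ 0.31057, p̂₂ = 142/422 ≈ 0.33649.
Pooled p̂ = (564+142)/(1816+422) = 706/2238 = 0.31546.
SE = √(p̂(1−p̂)(1/n₁+1/n₂)) = √(0.31546·0.68454·0.00292033) = √(0.000630631) = 0.02511.
z = (0.31057 − 0.33649)/0.02511 = -0.02592/0.02511 = -1.032.
p-value = 2·P(Z > 1.032) ≈ 0.3020; since p > α = 0.025, fail to reject H₀.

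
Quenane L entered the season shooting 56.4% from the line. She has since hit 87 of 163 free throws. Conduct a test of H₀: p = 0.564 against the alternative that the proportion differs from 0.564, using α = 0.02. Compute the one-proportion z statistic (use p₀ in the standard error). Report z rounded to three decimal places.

p̂ = 87/163 ≈ 0.53374.
SE = √(p₀(1−p₀)/n) = √(0.2459/163) = 0.03884.
z = (0.53374 − 0.564)/0.03884 = -0.03026/0.03884 = -0.779.
Two-sided p-value ≈ 2·Φ(−0.779) = 0.4360; since p > α = 0.02, fail to reject H₀.

z = -0.779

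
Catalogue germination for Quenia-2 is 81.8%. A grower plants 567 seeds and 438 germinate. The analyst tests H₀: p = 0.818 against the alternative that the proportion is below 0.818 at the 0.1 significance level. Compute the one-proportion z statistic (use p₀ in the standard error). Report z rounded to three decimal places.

z = -2.809

p̂ = 438/567 ≈ 0.77249.
Under H₀, SE = √(0.818·0.182/567) = √(0.000262568) = 0.01620.
z = (0.77249 − 0.818)/0.01620 = -0.04551/0.01620 = -2.809.
p-value = P(Z < -2.809) ≈ 0.0025. With α = 0.1, reject H₀.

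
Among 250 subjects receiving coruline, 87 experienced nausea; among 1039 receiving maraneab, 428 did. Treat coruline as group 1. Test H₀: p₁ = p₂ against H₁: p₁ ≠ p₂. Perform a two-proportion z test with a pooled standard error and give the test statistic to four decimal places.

p̂₁ = 87/250 ≈ 0.348000, p̂₂ = 428/1039 ≈ 0.411935.
Pooled p̂ = (87+428)/(250+1039) = 515/1289 = 0.399535.
SE = √(p̂(1−p̂)(1/n₁+1/n₂)) = √(0.399535·0.600465·0.00496246) = √(0.00119053) = 0.034504.
z = (0.348000 − 0.411935)/0.034504 = -0.063935/0.034504 = -1.8530.

z = -1.8530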